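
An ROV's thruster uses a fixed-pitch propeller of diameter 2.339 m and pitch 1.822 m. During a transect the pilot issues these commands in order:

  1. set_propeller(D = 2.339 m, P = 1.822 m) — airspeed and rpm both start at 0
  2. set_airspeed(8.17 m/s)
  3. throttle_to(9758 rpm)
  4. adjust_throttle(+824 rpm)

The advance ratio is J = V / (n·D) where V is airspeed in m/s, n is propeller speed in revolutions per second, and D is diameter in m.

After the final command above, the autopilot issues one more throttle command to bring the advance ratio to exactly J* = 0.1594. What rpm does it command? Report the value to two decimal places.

rpm = 1314.79

set_propeller: D = 2.339 m, P = 1.822 m (p = P/D = 0.778965); state ← (V=0, rpm=0)
set_airspeed(8.17): V ← 8.17 m/s
throttle_to(9758): rpm ← 9758
adjust_throttle(+824): rpm ← 9758 +824 = 10582
final state: V = 8.17 m/s, rpm = 10582 → n = rpm/60 = 176.366667 rev/s
target J* = 0.1594; solve J* = V/(n·D) for n: n = V/(J*·D) = 8.17/(0.1594 × 2.339) = 21.913085 rev/s
rpm = 60·n = 1314.785083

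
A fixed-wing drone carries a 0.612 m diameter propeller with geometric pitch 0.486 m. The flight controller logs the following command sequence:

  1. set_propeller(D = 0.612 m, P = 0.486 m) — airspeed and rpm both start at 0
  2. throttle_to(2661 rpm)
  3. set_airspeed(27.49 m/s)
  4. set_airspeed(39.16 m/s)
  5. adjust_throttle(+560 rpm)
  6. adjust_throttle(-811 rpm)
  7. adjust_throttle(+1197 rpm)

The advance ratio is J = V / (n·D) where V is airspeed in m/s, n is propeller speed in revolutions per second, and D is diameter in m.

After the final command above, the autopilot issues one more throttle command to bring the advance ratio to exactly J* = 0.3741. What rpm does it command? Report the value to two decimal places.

set_propeller: D = 0.612 m, P = 0.486 m (p = P/D = 0.794118); state ← (V=0, rpm=0)
throttle_to(2661): rpm ← 2661
set_airspeed(27.49): V ← 27.49 m/s
set_airspeed(39.16): V ← 39.16 m/s
adjust_throttle(+560): rpm ← 2661 +560 = 3221
adjust_throttle(-811): rpm ← 3221 -811 = 2410
adjust_throttle(+1197): rpm ← 2410 +1197 = 3607
final state: V = 39.16 m/s, rpm = 3607 → n = rpm/60 = 60.116667 rev/s
target J* = 0.3741; solve J* = V/(n·D) for n: n = V/(J*·D) = 39.16/(0.3741 × 0.612) = 171.042310 rev/s
rpm = 60·n = 10262.538589

rpm = 10262.54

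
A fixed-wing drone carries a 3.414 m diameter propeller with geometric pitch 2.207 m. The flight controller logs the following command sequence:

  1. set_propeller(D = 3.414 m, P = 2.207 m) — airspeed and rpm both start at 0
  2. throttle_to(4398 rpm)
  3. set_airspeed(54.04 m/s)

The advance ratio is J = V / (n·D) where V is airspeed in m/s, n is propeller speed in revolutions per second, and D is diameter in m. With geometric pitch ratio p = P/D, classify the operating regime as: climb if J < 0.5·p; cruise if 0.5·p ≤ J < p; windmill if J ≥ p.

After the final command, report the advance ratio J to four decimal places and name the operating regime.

J = 0.2159, regime = climb

set_propeller: D = 3.414 m, P = 2.207 m (p = P/D = 0.646456); state ← (V=0, rpm=0)
throttle_to(4398): rpm ← 4398
set_airspeed(54.04): V ← 54.04 m/s
final state: V = 54.04 m/s, rpm = 4398 → n = rpm/60 = 73.300000 rev/s
J = V / (n·D) = 54.04 / (73.300000 × 3.414) = 0.215947
regime bands: climb J<0.3232 | cruise [0.3232, 0.6465) | windmill J≥0.6465
J = 0.2159 → climb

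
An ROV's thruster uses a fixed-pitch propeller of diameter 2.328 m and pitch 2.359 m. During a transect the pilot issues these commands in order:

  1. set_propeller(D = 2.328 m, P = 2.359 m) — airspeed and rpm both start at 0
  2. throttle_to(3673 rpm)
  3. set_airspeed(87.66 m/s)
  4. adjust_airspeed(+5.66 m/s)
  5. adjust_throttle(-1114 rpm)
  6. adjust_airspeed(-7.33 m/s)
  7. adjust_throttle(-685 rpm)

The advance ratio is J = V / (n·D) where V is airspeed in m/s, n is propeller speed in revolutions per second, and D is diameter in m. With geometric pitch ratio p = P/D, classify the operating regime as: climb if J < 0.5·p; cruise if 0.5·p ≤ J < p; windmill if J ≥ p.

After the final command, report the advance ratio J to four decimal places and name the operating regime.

J = 1.1826, regime = windmill

set_propeller: D = 2.328 m, P = 2.359 m (p = P/D = 1.013316); state ← (V=0, rpm=0)
throttle_to(3673): rpm ← 3673
set_airspeed(87.66): V ← 87.66 m/s
adjust_airspeed(+5.66): V ← 87.66 +5.66 = 93.32 m/s
adjust_throttle(-1114): rpm ← 3673 -1114 = 2559
adjust_airspeed(-7.33): V ← 93.32 -7.33 = 85.99 m/s
adjust_throttle(-685): rpm ← 2559 -685 = 1874
final state: V = 85.99 m/s, rpm = 1874 → n = rpm/60 = 31.233333 rev/s
J = V / (n·D) = 85.99 / (31.233333 × 2.328) = 1.182624
regime bands: climb J<0.5067 | cruise [0.5067, 1.0133) | windmill J≥1.0133
J = 1.1826 → windmill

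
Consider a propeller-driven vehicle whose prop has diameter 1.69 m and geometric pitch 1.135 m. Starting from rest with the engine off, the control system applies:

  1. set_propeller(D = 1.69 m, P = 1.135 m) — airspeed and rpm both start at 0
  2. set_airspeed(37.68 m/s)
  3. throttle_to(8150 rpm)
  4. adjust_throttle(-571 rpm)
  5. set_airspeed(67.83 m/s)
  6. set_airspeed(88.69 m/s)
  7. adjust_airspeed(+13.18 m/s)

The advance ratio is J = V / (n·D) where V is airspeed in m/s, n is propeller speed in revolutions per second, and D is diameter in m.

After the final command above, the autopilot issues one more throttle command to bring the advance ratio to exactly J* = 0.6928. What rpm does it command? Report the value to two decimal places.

set_propeller: D = 1.69 m, P = 1.135 m (p = P/D = 0.671598); state ← (V=0, rpm=0)
set_airspeed(37.68): V ← 37.68 m/s
throttle_to(8150): rpm ← 8150
adjust_throttle(-571): rpm ← 8150 -571 = 7579
set_airspeed(67.83): V ← 67.83 m/s
set_airspeed(88.69): V ← 88.69 m/s
adjust_airspeed(+13.18): V ← 88.69 +13.18 = 101.87 m/s
final state: V = 101.87 m/s, rpm = 7579 → n = rpm/60 = 126.316667 rev/s
target J* = 0.6928; solve J* = V/(n·D) for n: n = V/(J*·D) = 101.87/(0.6928 × 1.69) = 87.006505 rev/s
rpm = 60·n = 5220.390287

rpm = 5220.39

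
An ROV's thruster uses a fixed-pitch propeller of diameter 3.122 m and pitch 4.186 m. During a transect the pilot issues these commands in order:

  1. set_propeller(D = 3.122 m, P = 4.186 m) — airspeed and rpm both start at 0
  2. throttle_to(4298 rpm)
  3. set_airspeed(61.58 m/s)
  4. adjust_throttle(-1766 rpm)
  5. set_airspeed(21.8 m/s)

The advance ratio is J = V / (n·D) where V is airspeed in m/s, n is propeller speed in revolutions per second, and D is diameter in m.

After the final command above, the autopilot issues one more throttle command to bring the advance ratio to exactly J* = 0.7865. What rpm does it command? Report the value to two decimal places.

set_propeller: D = 3.122 m, P = 4.186 m (p = P/D = 1.340807); state ← (V=0, rpm=0)
throttle_to(4298): rpm ← 4298
set_airspeed(61.58): V ← 61.58 m/s
adjust_throttle(-1766): rpm ← 4298 -1766 = 2532
set_airspeed(21.8): V ← 21.8 m/s
final state: V = 21.8 m/s, rpm = 2532 → n = rpm/60 = 42.200000 rev/s
target J* = 0.7865; solve J* = V/(n·D) for n: n = V/(J*·D) = 21.8/(0.7865 × 3.122) = 8.878199 rev/s
rpm = 60·n = 532.691931

rpm = 532.69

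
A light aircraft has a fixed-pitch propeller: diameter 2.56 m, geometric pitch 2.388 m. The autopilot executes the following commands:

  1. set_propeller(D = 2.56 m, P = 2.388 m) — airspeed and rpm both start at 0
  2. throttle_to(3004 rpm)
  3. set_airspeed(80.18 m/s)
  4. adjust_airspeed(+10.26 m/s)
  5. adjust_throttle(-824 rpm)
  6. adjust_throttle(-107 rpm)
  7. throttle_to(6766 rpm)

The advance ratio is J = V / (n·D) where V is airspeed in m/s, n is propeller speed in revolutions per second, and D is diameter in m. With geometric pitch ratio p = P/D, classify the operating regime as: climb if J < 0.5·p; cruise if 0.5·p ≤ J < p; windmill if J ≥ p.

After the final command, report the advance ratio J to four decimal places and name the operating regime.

J = 0.3133, regime = climb

set_propeller: D = 2.56 m, P = 2.388 m (p = P/D = 0.932812); state ← (V=0, rpm=0)
throttle_to(3004): rpm ← 3004
set_airspeed(80.18): V ← 80.18 m/s
adjust_airspeed(+10.26): V ← 80.18 +10.26 = 90.44 m/s
adjust_throttle(-824): rpm ← 3004 -824 = 2180
adjust_throttle(-107): rpm ← 2180 -107 = 2073
throttle_to(6766): rpm ← 6766
final state: V = 90.44 m/s, rpm = 6766 → n = rpm/60 = 112.766667 rev/s
J = V / (n·D) = 90.44 / (112.766667 × 2.56) = 0.313285
regime bands: climb J<0.4664 | cruise [0.4664, 0.9328) | windmill J≥0.9328
J = 0.3133 → climb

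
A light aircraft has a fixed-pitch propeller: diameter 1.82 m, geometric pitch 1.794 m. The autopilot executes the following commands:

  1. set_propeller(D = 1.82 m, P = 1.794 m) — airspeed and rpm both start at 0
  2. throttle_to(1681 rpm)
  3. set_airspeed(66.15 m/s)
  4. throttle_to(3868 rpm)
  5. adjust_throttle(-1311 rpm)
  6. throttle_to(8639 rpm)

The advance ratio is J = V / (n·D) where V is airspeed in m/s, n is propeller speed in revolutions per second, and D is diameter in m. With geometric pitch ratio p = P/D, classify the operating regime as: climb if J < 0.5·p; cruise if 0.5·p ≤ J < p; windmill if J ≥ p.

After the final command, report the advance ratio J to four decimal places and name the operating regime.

J = 0.2524, regime = climb

set_propeller: D = 1.82 m, P = 1.794 m (p = P/D = 0.985714); state ← (V=0, rpm=0)
throttle_to(1681): rpm ← 1681
set_airspeed(66.15): V ← 66.15 m/s
throttle_to(3868): rpm ← 3868
adjust_throttle(-1311): rpm ← 3868 -1311 = 2557
throttle_to(8639): rpm ← 8639
final state: V = 66.15 m/s, rpm = 8639 → n = rpm/60 = 143.983333 rev/s
J = V / (n·D) = 66.15 / (143.983333 × 1.82) = 0.252433
regime bands: climb J<0.4929 | cruise [0.4929, 0.9857) | windmill J≥0.9857
J = 0.2524 → climb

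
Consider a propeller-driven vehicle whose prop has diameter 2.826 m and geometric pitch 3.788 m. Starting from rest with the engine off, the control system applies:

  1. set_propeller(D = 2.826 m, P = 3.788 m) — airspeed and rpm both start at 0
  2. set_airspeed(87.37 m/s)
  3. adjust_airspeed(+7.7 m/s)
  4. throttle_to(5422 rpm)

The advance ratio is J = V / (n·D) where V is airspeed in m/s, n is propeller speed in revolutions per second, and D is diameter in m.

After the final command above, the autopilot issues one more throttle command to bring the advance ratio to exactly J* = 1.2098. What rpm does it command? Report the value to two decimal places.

set_propeller: D = 2.826 m, P = 3.788 m (p = P/D = 1.340410); state ← (V=0, rpm=0)
set_airspeed(87.37): V ← 87.37 m/s
adjust_airspeed(+7.7): V ← 87.37 +7.7 = 95.07 m/s
throttle_to(5422): rpm ← 5422
final state: V = 95.07 m/s, rpm = 5422 → n = rpm/60 = 90.366667 rev/s
target J* = 1.2098; solve J* = V/(n·D) for n: n = V/(J*·D) = 95.07/(1.2098 × 2.826) = 27.807232 rev/s
rpm = 60·n = 1668.433904

rpm = 1668.43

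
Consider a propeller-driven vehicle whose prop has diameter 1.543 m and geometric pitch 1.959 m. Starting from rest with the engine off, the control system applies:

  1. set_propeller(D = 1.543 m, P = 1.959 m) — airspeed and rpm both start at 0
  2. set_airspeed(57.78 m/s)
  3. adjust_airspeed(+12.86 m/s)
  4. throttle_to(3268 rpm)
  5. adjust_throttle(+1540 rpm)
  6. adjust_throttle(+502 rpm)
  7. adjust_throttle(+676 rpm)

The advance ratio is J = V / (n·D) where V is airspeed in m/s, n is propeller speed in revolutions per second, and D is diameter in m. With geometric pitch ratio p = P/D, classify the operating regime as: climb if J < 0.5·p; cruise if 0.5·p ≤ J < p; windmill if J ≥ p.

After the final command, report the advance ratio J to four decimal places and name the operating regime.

set_propeller: D = 1.543 m, P = 1.959 m (p = P/D = 1.269605); state ← (V=0, rpm=0)
set_airspeed(57.78): V ← 57.78 m/s
adjust_airspeed(+12.86): V ← 57.78 +12.86 = 70.64 m/s
throttle_to(3268): rpm ← 3268
adjust_throttle(+1540): rpm ← 3268 +1540 = 4808
adjust_throttle(+502): rpm ← 4808 +502 = 5310
adjust_throttle(+676): rpm ← 5310 +676 = 5986
final state: V = 70.64 m/s, rpm = 5986 → n = rpm/60 = 99.766667 rev/s
J = V / (n·D) = 70.64 / (99.766667 × 1.543) = 0.458880
regime bands: climb J<0.6348 | cruise [0.6348, 1.2696) | windmill J≥1.2696
J = 0.4589 → climb

J = 0.4589, regime = climb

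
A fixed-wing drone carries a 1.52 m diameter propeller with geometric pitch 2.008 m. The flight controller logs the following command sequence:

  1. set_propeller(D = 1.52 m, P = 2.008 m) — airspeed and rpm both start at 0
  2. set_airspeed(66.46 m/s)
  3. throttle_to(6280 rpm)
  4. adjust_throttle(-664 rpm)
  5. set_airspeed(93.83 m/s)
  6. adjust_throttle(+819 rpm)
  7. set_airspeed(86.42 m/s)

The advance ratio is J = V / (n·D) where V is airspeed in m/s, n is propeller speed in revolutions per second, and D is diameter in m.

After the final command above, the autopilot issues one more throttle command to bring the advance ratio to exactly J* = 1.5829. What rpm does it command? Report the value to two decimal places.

set_propeller: D = 1.52 m, P = 2.008 m (p = P/D = 1.321053); state ← (V=0, rpm=0)
set_airspeed(66.46): V ← 66.46 m/s
throttle_to(6280): rpm ← 6280
adjust_throttle(-664): rpm ← 6280 -664 = 5616
set_airspeed(93.83): V ← 93.83 m/s
adjust_throttle(+819): rpm ← 5616 +819 = 6435
set_airspeed(86.42): V ← 86.42 m/s
final state: V = 86.42 m/s, rpm = 6435 → n = rpm/60 = 107.250000 rev/s
target J* = 1.5829; solve J* = V/(n·D) for n: n = V/(J*·D) = 86.42/(1.5829 × 1.52) = 35.918418 rev/s
rpm = 60·n = 2155.105054

rpm = 2155.11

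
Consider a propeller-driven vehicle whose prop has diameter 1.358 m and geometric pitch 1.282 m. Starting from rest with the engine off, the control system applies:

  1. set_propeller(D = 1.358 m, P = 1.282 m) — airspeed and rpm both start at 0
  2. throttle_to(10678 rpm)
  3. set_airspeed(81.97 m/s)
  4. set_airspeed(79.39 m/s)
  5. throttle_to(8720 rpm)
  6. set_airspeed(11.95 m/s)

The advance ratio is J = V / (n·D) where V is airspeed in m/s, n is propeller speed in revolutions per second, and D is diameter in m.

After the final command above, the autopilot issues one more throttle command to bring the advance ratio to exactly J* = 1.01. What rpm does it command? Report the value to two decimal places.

set_propeller: D = 1.358 m, P = 1.282 m (p = P/D = 0.944035); state ← (V=0, rpm=0)
throttle_to(10678): rpm ← 10678
set_airspeed(81.97): V ← 81.97 m/s
set_airspeed(79.39): V ← 79.39 m/s
throttle_to(8720): rpm ← 8720
set_airspeed(11.95): V ← 11.95 m/s
final state: V = 11.95 m/s, rpm = 8720 → n = rpm/60 = 145.333333 rev/s
target J* = 1.01; solve J* = V/(n·D) for n: n = V/(J*·D) = 11.95/(1.01 × 1.358) = 8.712580 rev/s
rpm = 60·n = 522.754779

rpm = 522.75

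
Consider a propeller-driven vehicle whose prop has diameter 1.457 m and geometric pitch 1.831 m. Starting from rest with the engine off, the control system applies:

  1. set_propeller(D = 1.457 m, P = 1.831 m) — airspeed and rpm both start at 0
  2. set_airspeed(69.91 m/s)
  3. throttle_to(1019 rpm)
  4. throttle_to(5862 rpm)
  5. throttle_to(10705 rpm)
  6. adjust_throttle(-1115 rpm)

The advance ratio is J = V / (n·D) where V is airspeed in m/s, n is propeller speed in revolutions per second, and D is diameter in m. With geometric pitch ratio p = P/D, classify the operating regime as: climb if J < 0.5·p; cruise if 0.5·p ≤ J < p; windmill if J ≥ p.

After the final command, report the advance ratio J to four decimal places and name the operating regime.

set_propeller: D = 1.457 m, P = 1.831 m (p = P/D = 1.256692); state ← (V=0, rpm=0)
set_airspeed(69.91): V ← 69.91 m/s
throttle_to(1019): rpm ← 1019
throttle_to(5862): rpm ← 5862
throttle_to(10705): rpm ← 10705
adjust_throttle(-1115): rpm ← 10705 -1115 = 9590
final state: V = 69.91 m/s, rpm = 9590 → n = rpm/60 = 159.833333 rev/s
J = V / (n·D) = 69.91 / (159.833333 × 1.457) = 0.300201
regime bands: climb J<0.6283 | cruise [0.6283, 1.2567) | windmill J≥1.2567
J = 0.3002 → climb

J = 0.3002, regime = climb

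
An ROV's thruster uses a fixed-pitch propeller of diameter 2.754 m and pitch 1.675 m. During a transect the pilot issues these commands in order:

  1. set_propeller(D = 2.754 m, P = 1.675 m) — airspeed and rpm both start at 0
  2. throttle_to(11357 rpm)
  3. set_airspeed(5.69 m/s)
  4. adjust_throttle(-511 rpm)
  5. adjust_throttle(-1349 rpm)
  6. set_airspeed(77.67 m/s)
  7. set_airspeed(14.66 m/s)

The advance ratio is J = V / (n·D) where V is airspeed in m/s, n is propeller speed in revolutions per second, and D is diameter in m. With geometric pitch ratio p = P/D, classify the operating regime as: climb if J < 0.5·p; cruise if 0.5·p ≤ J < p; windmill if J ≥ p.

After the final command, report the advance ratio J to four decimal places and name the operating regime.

set_propeller: D = 2.754 m, P = 1.675 m (p = P/D = 0.608206); state ← (V=0, rpm=0)
throttle_to(11357): rpm ← 11357
set_airspeed(5.69): V ← 5.69 m/s
adjust_throttle(-511): rpm ← 11357 -511 = 10846
adjust_throttle(-1349): rpm ← 10846 -1349 = 9497
set_airspeed(77.67): V ← 77.67 m/s
set_airspeed(14.66): V ← 14.66 m/s
final state: V = 14.66 m/s, rpm = 9497 → n = rpm/60 = 158.283333 rev/s
J = V / (n·D) = 14.66 / (158.283333 × 2.754) = 0.033631
regime bands: climb J<0.3041 | cruise [0.3041, 0.6082) | windmill J≥0.6082
J = 0.0336 → climb

J = 0.0336, regime = climb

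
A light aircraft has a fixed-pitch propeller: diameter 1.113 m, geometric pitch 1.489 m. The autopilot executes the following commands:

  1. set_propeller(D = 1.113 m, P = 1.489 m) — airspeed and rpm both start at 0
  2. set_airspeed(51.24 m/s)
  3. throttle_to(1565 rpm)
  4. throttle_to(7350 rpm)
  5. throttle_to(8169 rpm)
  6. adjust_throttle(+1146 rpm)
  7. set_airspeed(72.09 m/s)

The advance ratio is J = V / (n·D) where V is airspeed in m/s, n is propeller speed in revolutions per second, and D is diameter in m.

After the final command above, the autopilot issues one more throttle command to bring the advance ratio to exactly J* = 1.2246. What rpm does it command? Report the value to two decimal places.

set_propeller: D = 1.113 m, P = 1.489 m (p = P/D = 1.337826); state ← (V=0, rpm=0)
set_airspeed(51.24): V ← 51.24 m/s
throttle_to(1565): rpm ← 1565
throttle_to(7350): rpm ← 7350
throttle_to(8169): rpm ← 8169
adjust_throttle(+1146): rpm ← 8169 +1146 = 9315
set_airspeed(72.09): V ← 72.09 m/s
final state: V = 72.09 m/s, rpm = 9315 → n = rpm/60 = 155.250000 rev/s
target J* = 1.2246; solve J* = V/(n·D) for n: n = V/(J*·D) = 72.09/(1.2246 × 1.113) = 52.891466 rev/s
rpm = 60·n = 3173.487971

rpm = 3173.49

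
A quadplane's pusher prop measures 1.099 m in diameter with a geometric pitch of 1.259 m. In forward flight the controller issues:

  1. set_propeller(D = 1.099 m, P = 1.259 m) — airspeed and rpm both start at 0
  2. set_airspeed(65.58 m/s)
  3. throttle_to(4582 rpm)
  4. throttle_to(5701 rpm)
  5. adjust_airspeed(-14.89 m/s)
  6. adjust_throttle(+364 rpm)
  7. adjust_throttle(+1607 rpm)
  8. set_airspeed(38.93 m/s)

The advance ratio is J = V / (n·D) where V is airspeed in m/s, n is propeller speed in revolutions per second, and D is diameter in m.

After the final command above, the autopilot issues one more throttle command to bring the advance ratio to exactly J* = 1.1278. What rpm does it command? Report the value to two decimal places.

rpm = 1884.54

set_propeller: D = 1.099 m, P = 1.259 m (p = P/D = 1.145587); state ← (V=0, rpm=0)
set_airspeed(65.58): V ← 65.58 m/s
throttle_to(4582): rpm ← 4582
throttle_to(5701): rpm ← 5701
adjust_airspeed(-14.89): V ← 65.58 -14.89 = 50.69 m/s
adjust_throttle(+364): rpm ← 5701 +364 = 6065
adjust_throttle(+1607): rpm ← 6065 +1607 = 7672
set_airspeed(38.93): V ← 38.93 m/s
final state: V = 38.93 m/s, rpm = 7672 → n = rpm/60 = 127.866667 rev/s
target J* = 1.1278; solve J* = V/(n·D) for n: n = V/(J*·D) = 38.93/(1.1278 × 1.099) = 31.409037 rev/s
rpm = 60·n = 1884.542220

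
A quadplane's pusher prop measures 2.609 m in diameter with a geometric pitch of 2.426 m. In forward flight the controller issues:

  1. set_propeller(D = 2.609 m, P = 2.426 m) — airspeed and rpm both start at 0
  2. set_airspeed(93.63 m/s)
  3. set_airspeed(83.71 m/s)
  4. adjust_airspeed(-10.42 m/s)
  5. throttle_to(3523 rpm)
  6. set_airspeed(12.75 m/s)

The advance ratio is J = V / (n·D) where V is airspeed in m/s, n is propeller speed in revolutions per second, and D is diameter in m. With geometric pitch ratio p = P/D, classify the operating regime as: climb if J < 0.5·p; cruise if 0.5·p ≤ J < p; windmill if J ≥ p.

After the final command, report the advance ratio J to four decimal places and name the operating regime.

set_propeller: D = 2.609 m, P = 2.426 m (p = P/D = 0.929858); state ← (V=0, rpm=0)
set_airspeed(93.63): V ← 93.63 m/s
set_airspeed(83.71): V ← 83.71 m/s
adjust_airspeed(-10.42): V ← 83.71 -10.42 = 73.29 m/s
throttle_to(3523): rpm ← 3523
set_airspeed(12.75): V ← 12.75 m/s
final state: V = 12.75 m/s, rpm = 3523 → n = rpm/60 = 58.716667 rev/s
J = V / (n·D) = 12.75 / (58.716667 × 2.609) = 0.083229
regime bands: climb J<0.4649 | cruise [0.4649, 0.9299) | windmill J≥0.9299
J = 0.0832 → climb

J = 0.0832, regime = climb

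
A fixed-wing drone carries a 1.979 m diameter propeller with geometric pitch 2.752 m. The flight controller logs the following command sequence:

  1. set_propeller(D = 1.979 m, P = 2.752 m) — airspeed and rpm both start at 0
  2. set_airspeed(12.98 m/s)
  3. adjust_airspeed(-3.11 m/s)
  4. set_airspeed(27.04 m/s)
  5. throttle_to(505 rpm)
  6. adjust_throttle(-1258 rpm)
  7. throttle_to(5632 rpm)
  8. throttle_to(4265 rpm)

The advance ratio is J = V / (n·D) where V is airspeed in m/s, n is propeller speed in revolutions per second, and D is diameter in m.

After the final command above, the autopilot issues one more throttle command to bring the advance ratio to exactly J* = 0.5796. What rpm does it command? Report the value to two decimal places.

rpm = 1414.44

set_propeller: D = 1.979 m, P = 2.752 m (p = P/D = 1.390601); state ← (V=0, rpm=0)
set_airspeed(12.98): V ← 12.98 m/s
adjust_airspeed(-3.11): V ← 12.98 -3.11 = 9.87 m/s
set_airspeed(27.04): V ← 27.04 m/s
throttle_to(505): rpm ← 505
adjust_throttle(-1258): rpm ← 505 -1258 = -753
throttle_to(5632): rpm ← 5632
throttle_to(4265): rpm ← 4265
final state: V = 27.04 m/s, rpm = 4265 → n = rpm/60 = 71.083333 rev/s
target J* = 0.5796; solve J* = V/(n·D) for n: n = V/(J*·D) = 27.04/(0.5796 × 1.979) = 23.573959 rev/s
rpm = 60·n = 1414.437515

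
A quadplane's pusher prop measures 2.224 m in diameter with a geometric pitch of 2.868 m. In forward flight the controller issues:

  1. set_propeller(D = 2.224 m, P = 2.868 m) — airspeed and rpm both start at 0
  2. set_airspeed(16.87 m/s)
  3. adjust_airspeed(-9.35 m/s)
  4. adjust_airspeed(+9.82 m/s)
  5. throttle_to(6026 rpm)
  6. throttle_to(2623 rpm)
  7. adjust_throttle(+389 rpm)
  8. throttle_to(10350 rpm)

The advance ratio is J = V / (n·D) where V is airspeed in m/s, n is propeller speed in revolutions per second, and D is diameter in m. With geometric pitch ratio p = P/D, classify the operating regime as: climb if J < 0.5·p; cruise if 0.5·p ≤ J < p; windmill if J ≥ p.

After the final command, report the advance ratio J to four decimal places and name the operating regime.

J = 0.0452, regime = climb

set_propeller: D = 2.224 m, P = 2.868 m (p = P/D = 1.289568); state ← (V=0, rpm=0)
set_airspeed(16.87): V ← 16.87 m/s
adjust_airspeed(-9.35): V ← 16.87 -9.35 = 7.52 m/s
adjust_airspeed(+9.82): V ← 7.52 +9.82 = 17.34 m/s
throttle_to(6026): rpm ← 6026
throttle_to(2623): rpm ← 2623
adjust_throttle(+389): rpm ← 2623 +389 = 3012
throttle_to(10350): rpm ← 10350
final state: V = 17.34 m/s, rpm = 10350 → n = rpm/60 = 172.500000 rev/s
J = V / (n·D) = 17.34 / (172.500000 × 2.224) = 0.045199
regime bands: climb J<0.6448 | cruise [0.6448, 1.2896) | windmill J≥1.2896
J = 0.0452 → climb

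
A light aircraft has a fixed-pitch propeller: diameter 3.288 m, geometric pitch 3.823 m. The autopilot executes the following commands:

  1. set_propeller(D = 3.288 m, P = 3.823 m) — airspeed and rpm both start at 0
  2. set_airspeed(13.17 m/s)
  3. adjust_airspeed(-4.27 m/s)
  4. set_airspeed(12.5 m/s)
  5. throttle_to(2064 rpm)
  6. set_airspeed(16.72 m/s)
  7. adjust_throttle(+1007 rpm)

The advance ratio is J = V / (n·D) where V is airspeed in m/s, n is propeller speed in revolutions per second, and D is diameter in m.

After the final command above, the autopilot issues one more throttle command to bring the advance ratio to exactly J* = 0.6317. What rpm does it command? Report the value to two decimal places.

set_propeller: D = 3.288 m, P = 3.823 m (p = P/D = 1.162713); state ← (V=0, rpm=0)
set_airspeed(13.17): V ← 13.17 m/s
adjust_airspeed(-4.27): V ← 13.17 -4.27 = 8.9 m/s
set_airspeed(12.5): V ← 12.5 m/s
throttle_to(2064): rpm ← 2064
set_airspeed(16.72): V ← 16.72 m/s
adjust_throttle(+1007): rpm ← 2064 +1007 = 3071
final state: V = 16.72 m/s, rpm = 3071 → n = rpm/60 = 51.183333 rev/s
target J* = 0.6317; solve J* = V/(n·D) for n: n = V/(J*·D) = 16.72/(0.6317 × 3.288) = 8.049957 rev/s
rpm = 60·n = 482.997450

rpm = 483.00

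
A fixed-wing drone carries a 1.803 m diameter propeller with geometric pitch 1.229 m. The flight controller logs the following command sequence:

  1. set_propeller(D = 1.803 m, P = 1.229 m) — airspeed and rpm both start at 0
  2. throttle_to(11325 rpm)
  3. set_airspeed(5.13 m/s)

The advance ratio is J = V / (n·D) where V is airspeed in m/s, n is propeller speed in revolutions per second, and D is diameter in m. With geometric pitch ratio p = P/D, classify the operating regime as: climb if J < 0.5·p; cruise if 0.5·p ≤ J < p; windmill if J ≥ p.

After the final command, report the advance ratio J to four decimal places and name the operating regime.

set_propeller: D = 1.803 m, P = 1.229 m (p = P/D = 0.681642); state ← (V=0, rpm=0)
throttle_to(11325): rpm ← 11325
set_airspeed(5.13): V ← 5.13 m/s
final state: V = 5.13 m/s, rpm = 11325 → n = rpm/60 = 188.750000 rev/s
J = V / (n·D) = 5.13 / (188.750000 × 1.803) = 0.015074
regime bands: climb J<0.3408 | cruise [0.3408, 0.6816) | windmill J≥0.6816
J = 0.0151 → climb

J = 0.0151, regime = climb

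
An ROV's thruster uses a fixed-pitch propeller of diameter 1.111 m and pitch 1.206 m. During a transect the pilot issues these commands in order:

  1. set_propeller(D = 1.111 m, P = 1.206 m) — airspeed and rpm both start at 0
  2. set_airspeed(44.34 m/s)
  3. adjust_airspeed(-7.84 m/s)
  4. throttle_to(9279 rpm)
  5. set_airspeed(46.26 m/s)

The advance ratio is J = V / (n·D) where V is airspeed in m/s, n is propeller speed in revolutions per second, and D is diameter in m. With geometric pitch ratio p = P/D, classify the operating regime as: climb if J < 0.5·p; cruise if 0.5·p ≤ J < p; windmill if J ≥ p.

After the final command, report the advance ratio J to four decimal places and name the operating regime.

set_propeller: D = 1.111 m, P = 1.206 m (p = P/D = 1.085509); state ← (V=0, rpm=0)
set_airspeed(44.34): V ← 44.34 m/s
adjust_airspeed(-7.84): V ← 44.34 -7.84 = 36.5 m/s
throttle_to(9279): rpm ← 9279
set_airspeed(46.26): V ← 46.26 m/s
final state: V = 46.26 m/s, rpm = 9279 → n = rpm/60 = 154.650000 rev/s
J = V / (n·D) = 46.26 / (154.650000 × 1.111) = 0.269241
regime bands: climb J<0.5428 | cruise [0.5428, 1.0855) | windmill J≥1.0855
J = 0.2692 → climb

J = 0.2692, regime = climb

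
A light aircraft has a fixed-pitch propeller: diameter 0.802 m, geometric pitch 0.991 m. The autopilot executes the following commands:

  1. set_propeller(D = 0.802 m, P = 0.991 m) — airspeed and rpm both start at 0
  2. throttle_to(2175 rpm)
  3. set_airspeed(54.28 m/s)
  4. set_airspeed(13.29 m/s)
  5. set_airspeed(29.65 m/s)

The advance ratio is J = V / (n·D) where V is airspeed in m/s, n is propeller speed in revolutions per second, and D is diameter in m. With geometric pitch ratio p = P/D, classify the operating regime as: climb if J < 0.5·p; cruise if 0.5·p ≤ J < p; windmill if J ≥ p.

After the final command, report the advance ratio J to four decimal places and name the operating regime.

J = 1.0199, regime = cruise

set_propeller: D = 0.802 m, P = 0.991 m (p = P/D = 1.235661); state ← (V=0, rpm=0)
throttle_to(2175): rpm ← 2175
set_airspeed(54.28): V ← 54.28 m/s
set_airspeed(13.29): V ← 13.29 m/s
set_airspeed(29.65): V ← 29.65 m/s
final state: V = 29.65 m/s, rpm = 2175 → n = rpm/60 = 36.250000 rev/s
J = V / (n·D) = 29.65 / (36.250000 × 0.802) = 1.019864
regime bands: climb J<0.6178 | cruise [0.6178, 1.2357) | windmill J≥1.2357
J = 1.0199 → cruise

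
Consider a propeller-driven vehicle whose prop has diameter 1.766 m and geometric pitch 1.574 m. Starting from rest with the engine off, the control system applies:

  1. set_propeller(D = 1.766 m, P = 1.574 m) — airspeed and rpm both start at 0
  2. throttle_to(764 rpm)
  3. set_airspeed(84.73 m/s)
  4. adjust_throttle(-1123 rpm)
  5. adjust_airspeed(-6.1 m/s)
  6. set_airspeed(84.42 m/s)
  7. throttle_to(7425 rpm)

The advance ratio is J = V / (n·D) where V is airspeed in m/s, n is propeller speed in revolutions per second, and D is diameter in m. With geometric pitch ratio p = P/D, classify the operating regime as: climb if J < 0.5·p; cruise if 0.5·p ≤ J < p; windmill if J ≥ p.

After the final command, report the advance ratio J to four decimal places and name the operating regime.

J = 0.3863, regime = climb

set_propeller: D = 1.766 m, P = 1.574 m (p = P/D = 0.891280); state ← (V=0, rpm=0)
throttle_to(764): rpm ← 764
set_airspeed(84.73): V ← 84.73 m/s
adjust_throttle(-1123): rpm ← 764 -1123 = -359
adjust_airspeed(-6.1): V ← 84.73 -6.1 = 78.63 m/s
set_airspeed(84.42): V ← 84.42 m/s
throttle_to(7425): rpm ← 7425
final state: V = 84.42 m/s, rpm = 7425 → n = rpm/60 = 123.750000 rev/s
J = V / (n·D) = 84.42 / (123.750000 × 1.766) = 0.386286
regime bands: climb J<0.4456 | cruise [0.4456, 0.8913) | windmill J≥0.8913
J = 0.3863 → climb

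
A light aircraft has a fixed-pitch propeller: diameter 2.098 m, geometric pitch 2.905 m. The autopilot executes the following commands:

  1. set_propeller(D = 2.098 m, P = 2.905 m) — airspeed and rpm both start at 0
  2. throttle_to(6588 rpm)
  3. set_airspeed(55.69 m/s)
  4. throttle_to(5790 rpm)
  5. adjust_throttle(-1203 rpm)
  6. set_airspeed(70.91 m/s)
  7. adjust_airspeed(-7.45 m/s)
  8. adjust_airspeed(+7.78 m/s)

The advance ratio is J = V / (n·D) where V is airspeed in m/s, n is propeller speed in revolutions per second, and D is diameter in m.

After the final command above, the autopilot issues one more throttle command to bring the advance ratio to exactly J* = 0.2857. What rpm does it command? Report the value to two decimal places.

rpm = 7131.15

set_propeller: D = 2.098 m, P = 2.905 m (p = P/D = 1.384652); state ← (V=0, rpm=0)
throttle_to(6588): rpm ← 6588
set_airspeed(55.69): V ← 55.69 m/s
throttle_to(5790): rpm ← 5790
adjust_throttle(-1203): rpm ← 5790 -1203 = 4587
set_airspeed(70.91): V ← 70.91 m/s
adjust_airspeed(-7.45): V ← 70.91 -7.45 = 63.46 m/s
adjust_airspeed(+7.78): V ← 63.46 +7.78 = 71.24 m/s
final state: V = 71.24 m/s, rpm = 4587 → n = rpm/60 = 76.450000 rev/s
target J* = 0.2857; solve J* = V/(n·D) for n: n = V/(J*·D) = 71.24/(0.2857 × 2.098) = 118.852463 rev/s
rpm = 60·n = 7131.147787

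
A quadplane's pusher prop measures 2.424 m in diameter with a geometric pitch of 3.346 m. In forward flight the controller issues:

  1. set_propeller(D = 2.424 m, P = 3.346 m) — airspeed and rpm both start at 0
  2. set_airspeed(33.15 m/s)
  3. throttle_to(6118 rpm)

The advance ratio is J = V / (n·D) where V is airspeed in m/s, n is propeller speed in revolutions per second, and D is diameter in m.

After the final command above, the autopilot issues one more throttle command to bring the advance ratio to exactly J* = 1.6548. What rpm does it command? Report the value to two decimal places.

rpm = 495.86

set_propeller: D = 2.424 m, P = 3.346 m (p = P/D = 1.380363); state ← (V=0, rpm=0)
set_airspeed(33.15): V ← 33.15 m/s
throttle_to(6118): rpm ← 6118
final state: V = 33.15 m/s, rpm = 6118 → n = rpm/60 = 101.966667 rev/s
target J* = 1.6548; solve J* = V/(n·D) for n: n = V/(J*·D) = 33.15/(1.6548 × 2.424) = 8.264287 rev/s
rpm = 60·n = 495.857236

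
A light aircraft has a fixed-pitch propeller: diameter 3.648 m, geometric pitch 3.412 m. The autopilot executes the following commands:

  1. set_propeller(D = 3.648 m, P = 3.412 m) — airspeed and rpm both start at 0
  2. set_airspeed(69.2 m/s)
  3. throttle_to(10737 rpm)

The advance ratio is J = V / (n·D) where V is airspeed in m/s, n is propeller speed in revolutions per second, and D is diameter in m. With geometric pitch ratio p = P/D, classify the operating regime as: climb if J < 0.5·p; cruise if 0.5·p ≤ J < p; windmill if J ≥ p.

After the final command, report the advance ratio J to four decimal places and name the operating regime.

set_propeller: D = 3.648 m, P = 3.412 m (p = P/D = 0.935307); state ← (V=0, rpm=0)
set_airspeed(69.2): V ← 69.2 m/s
throttle_to(10737): rpm ← 10737
final state: V = 69.2 m/s, rpm = 10737 → n = rpm/60 = 178.950000 rev/s
J = V / (n·D) = 69.2 / (178.950000 × 3.648) = 0.106003
regime bands: climb J<0.4677 | cruise [0.4677, 0.9353) | windmill J≥0.9353
J = 0.1060 → climb

J = 0.1060, regime = climb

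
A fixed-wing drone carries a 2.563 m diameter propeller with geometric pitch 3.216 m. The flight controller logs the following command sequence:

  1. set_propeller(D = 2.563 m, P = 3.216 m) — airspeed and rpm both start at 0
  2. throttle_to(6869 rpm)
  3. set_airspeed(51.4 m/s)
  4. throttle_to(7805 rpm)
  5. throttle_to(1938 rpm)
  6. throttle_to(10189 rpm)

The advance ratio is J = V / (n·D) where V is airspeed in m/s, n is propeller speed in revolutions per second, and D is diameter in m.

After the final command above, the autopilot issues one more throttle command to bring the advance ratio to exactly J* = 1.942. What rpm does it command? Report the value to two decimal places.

rpm = 619.61

set_propeller: D = 2.563 m, P = 3.216 m (p = P/D = 1.254780); state ← (V=0, rpm=0)
throttle_to(6869): rpm ← 6869
set_airspeed(51.4): V ← 51.4 m/s
throttle_to(7805): rpm ← 7805
throttle_to(1938): rpm ← 1938
throttle_to(10189): rpm ← 10189
final state: V = 51.4 m/s, rpm = 10189 → n = rpm/60 = 169.816667 rev/s
target J* = 1.942; solve J* = V/(n·D) for n: n = V/(J*·D) = 51.4/(1.942 × 2.563) = 10.326789 rev/s
rpm = 60·n = 619.607317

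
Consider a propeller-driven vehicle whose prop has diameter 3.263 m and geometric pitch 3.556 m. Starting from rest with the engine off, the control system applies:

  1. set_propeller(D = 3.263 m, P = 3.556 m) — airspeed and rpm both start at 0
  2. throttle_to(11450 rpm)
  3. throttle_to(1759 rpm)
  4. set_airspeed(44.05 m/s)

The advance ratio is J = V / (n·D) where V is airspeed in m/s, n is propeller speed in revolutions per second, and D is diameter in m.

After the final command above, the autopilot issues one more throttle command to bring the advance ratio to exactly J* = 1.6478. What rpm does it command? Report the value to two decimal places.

set_propeller: D = 3.263 m, P = 3.556 m (p = P/D = 1.089795); state ← (V=0, rpm=0)
throttle_to(11450): rpm ← 11450
throttle_to(1759): rpm ← 1759
set_airspeed(44.05): V ← 44.05 m/s
final state: V = 44.05 m/s, rpm = 1759 → n = rpm/60 = 29.316667 rev/s
target J* = 1.6478; solve J* = V/(n·D) for n: n = V/(J*·D) = 44.05/(1.6478 × 3.263) = 8.192649 rev/s
rpm = 60·n = 491.558931

rpm = 491.56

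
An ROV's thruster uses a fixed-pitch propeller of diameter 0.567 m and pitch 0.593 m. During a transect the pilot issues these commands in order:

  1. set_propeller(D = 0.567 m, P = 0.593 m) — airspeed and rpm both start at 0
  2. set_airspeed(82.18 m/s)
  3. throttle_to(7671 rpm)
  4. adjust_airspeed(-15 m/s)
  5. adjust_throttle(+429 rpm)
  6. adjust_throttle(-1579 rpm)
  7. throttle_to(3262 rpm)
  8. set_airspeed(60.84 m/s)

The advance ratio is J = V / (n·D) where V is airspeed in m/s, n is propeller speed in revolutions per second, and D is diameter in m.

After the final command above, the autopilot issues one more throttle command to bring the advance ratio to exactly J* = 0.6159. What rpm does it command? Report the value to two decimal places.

set_propeller: D = 0.567 m, P = 0.593 m (p = P/D = 1.045855); state ← (V=0, rpm=0)
set_airspeed(82.18): V ← 82.18 m/s
throttle_to(7671): rpm ← 7671
adjust_airspeed(-15): V ← 82.18 -15 = 67.18 m/s
adjust_throttle(+429): rpm ← 7671 +429 = 8100
adjust_throttle(-1579): rpm ← 8100 -1579 = 6521
throttle_to(3262): rpm ← 3262
set_airspeed(60.84): V ← 60.84 m/s
final state: V = 60.84 m/s, rpm = 3262 → n = rpm/60 = 54.366667 rev/s
target J* = 0.6159; solve J* = V/(n·D) for n: n = V/(J*·D) = 60.84/(0.6159 × 0.567) = 174.219171 rev/s
rpm = 60·n = 10453.150249

rpm = 10453.15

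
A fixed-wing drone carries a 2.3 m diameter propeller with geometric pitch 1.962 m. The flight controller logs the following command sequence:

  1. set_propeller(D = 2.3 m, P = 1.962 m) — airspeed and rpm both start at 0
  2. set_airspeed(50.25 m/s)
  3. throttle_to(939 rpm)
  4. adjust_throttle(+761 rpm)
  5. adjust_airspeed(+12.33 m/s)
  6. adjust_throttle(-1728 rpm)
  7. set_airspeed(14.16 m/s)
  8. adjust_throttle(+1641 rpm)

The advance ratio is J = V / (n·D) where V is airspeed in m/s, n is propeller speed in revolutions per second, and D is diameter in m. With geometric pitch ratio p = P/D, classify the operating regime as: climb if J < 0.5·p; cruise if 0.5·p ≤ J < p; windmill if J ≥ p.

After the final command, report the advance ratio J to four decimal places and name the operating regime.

set_propeller: D = 2.3 m, P = 1.962 m (p = P/D = 0.853043); state ← (V=0, rpm=0)
set_airspeed(50.25): V ← 50.25 m/s
throttle_to(939): rpm ← 939
adjust_throttle(+761): rpm ← 939 +761 = 1700
adjust_airspeed(+12.33): V ← 50.25 +12.33 = 62.58 m/s
adjust_throttle(-1728): rpm ← 1700 -1728 = -28
set_airspeed(14.16): V ← 14.16 m/s
adjust_throttle(+1641): rpm ← -28 +1641 = 1613
final state: V = 14.16 m/s, rpm = 1613 → n = rpm/60 = 26.883333 rev/s
J = V / (n·D) = 14.16 / (26.883333 × 2.3) = 0.229009
regime bands: climb J<0.4265 | cruise [0.4265, 0.8530) | windmill J≥0.8530
J = 0.2290 → climb

J = 0.2290, regime = climb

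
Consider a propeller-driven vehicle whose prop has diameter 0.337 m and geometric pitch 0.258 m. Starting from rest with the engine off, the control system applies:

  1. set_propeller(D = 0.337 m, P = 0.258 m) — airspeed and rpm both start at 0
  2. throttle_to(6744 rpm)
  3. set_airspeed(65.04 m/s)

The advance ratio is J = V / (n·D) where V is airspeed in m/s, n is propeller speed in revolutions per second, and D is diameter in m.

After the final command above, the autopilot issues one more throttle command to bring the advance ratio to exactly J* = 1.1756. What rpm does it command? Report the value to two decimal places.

rpm = 9850.14

set_propeller: D = 0.337 m, P = 0.258 m (p = P/D = 0.765579); state ← (V=0, rpm=0)
throttle_to(6744): rpm ← 6744
set_airspeed(65.04): V ← 65.04 m/s
final state: V = 65.04 m/s, rpm = 6744 → n = rpm/60 = 112.400000 rev/s
target J* = 1.1756; solve J* = V/(n·D) for n: n = V/(J*·D) = 65.04/(1.1756 × 0.337) = 164.168963 rev/s
rpm = 60·n = 9850.137767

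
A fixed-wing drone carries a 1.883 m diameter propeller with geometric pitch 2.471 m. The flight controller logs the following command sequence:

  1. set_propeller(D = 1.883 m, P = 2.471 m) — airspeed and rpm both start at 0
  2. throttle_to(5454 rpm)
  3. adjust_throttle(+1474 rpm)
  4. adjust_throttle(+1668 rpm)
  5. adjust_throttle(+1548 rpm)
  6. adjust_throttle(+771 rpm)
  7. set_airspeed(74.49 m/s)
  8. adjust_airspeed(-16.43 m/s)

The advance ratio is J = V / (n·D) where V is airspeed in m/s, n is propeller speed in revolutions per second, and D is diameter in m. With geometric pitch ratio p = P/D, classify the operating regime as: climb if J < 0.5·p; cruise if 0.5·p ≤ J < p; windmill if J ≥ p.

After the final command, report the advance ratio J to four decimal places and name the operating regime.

J = 0.1695, regime = climb

set_propeller: D = 1.883 m, P = 2.471 m (p = P/D = 1.312268); state ← (V=0, rpm=0)
throttle_to(5454): rpm ← 5454
adjust_throttle(+1474): rpm ← 5454 +1474 = 6928
adjust_throttle(+1668): rpm ← 6928 +1668 = 8596
adjust_throttle(+1548): rpm ← 8596 +1548 = 10144
adjust_throttle(+771): rpm ← 10144 +771 = 10915
set_airspeed(74.49): V ← 74.49 m/s
adjust_airspeed(-16.43): V ← 74.49 -16.43 = 58.06 m/s
final state: V = 58.06 m/s, rpm = 10915 → n = rpm/60 = 181.916667 rev/s
J = V / (n·D) = 58.06 / (181.916667 × 1.883) = 0.169494
regime bands: climb J<0.6561 | cruise [0.6561, 1.3123) | windmill J≥1.3123
J = 0.1695 → climb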